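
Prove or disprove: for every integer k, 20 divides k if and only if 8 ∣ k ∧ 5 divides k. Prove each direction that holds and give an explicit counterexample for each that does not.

Only the converse holds.

(⇒) This fails: take k = 20. Certainly 20 ∣ 20, but 8 ∤ 20.

(⇐) Suppose 8 ∣ k and 5 ∣ k. Any common multiple of 8 and 5 is a multiple of their lcm; here gcd(8, 5) = 1, so lcm(8, 5) = 8·5 = 40, so 40 ∣ k. Since 20 ∣ 40, it follows that 20 ∣ k.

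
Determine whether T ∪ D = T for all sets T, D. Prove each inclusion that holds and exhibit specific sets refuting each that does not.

(⟹) This inclusion fails. Take T = ∅, D = {1}; then 1 ∈ T ∪ D but 1 ∉ T.

(⟸) Let x ∈ T. Then either x ∈ T and x ∉ D; or x ∈ T ∩ D. In each case x ∈ T ∪ D, so T ⊆ T ∪ D.

(⊆) fails; (⊇) holds.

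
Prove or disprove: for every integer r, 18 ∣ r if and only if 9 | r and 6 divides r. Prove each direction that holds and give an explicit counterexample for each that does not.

Equivalent; both directions hold.

(⟹) If 18 ∣ r, write r = 18q. Since 18 = 2·9, r = 9·(2q), so 9 ∣ r; and since 18 = 3·6, r = 6·(3q), so 6 ∣ r.

(⟸) Suppose 9 ∣ r and 6 ∣ r. Any common multiple of 9 and 6 is a multiple of their lcm; here lcm(9, 6) = 9·6/gcd(9, 6) = 54/3 = 18, so 18 ∣ r.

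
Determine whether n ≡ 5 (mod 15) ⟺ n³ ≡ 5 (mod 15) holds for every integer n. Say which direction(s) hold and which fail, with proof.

(⇒) Suppose n ≡ 5 (mod 15). Write n = 15j + 5. Then (15j + 5)³ = 3375j³ + 3375j² + 1125j + 125 = 15(225j³ + 225j² + 75j + 8) + 5, so n³ ≡ 5 (mod 15).

(⇐) Conversely, suppose n³ ≡ 5 (mod 15). The only residue r in {0, …, 14} with r³ ≡ 5 (mod 15) is r = 5, so n ≡ 5 (mod 15).

Equivalent; both directions hold.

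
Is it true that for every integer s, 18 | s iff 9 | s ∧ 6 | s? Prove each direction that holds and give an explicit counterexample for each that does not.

(⇒) If 18 ∣ s, write s = 18q. Since 18 = 2·9, s = 9·(2q), so 9 ∣ s; and since 18 = 3·6, s = 6·(3q), so 6 ∣ s.

(⇐) Suppose 9 ∣ s and 6 ∣ s. Any common multiple of 9 and 6 is a multiple of their lcm; here lcm(9, 6) = 9·6/gcd(9, 6) = 54/3 = 18, so 18 ∣ s.

The biconditional holds.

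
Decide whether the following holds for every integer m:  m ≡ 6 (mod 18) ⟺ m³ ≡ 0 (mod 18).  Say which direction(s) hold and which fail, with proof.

Not equivalent: only (⇒) holds.

[⇒] Suppose m ≡ 6 (mod 18). Write m = 18j + 6. Then (18j + 6)³ = 5832j³ + 5832j² + 1944j + 216 = 18(324j³ + 324j² + 108j + 12) + 0, so m³ ≡ 0 (mod 18).

[⇐] This fails: take m = 0. Then 0³ = 0 ≡ 0 (mod 18), yet 0 ≡ 0 (mod 18), not 6.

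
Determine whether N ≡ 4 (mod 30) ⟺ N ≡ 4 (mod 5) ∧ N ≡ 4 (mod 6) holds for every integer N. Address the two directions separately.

Both directions hold.

(⟹) Suppose N ≡ 4 (mod 30); write N = 30j + 4. Since 5 ∣ 30, reducing mod 5 gives N ≡ 4 (mod 5); since 6 ∣ 30, reducing mod 6 gives N ≡ 4 (mod 6).

(⟸) Conversely, if N ≡ 4 (mod 5) and N ≡ 4 (mod 6), then by the Chinese remainder theorem N ≡ 4 (mod 30). This is exactly N ≡ 4 (mod 30).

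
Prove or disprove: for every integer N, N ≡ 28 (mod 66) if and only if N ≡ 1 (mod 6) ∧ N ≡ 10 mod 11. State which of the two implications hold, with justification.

Neither direction holds.

Forward direction. This fails: N = 28 gives 28 ≡ 28 (mod 66) but 28 ≡ 4 (mod 6), so the conjunction on the right does not hold.

Converse. This fails: N = 43 satisfies both congruences on the right (43 ≡ 1 mod 6 and 43 ≡ 10 mod 11) yet 43 ≡ 43 (mod 66), not 28.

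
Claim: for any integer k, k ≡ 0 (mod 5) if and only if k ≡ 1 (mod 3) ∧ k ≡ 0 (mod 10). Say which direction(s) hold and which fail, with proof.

Converse. If k ≡ 1 (mod 3) and k ≡ 0 (mod 10), then by the Chinese remainder theorem k ≡ 10 (mod 30). Since 10 ≡ 0 (mod 5) and 5 ∣ 30, we get k ≡ 0 (mod 5).

Forward direction. This fails: k = 0 gives 0 ≡ 0 (mod 5) but 0 ≡ 0 (mod 3), so the conjunction on the right does not hold.

The forward direction fails; the converse holds.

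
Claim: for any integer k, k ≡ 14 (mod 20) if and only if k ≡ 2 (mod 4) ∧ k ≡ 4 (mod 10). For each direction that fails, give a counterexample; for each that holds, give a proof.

(⟸) If k ≡ 2 (mod 4) and k ≡ 4 (mod 10), then by the Chinese remainder theorem k ≡ 14 (mod 20). This is exactly k ≡ 14 (mod 20).

(⟹) Suppose k ≡ 14 (mod 20); write k = 20j + 14. Since 4 ∣ 20, reducing mod 4 gives k ≡ 14 ≡ 2 (mod 4); since 10 ∣ 20, reducing mod 10 gives k ≡ 14 ≡ 4 (mod 10).

Both implications hold.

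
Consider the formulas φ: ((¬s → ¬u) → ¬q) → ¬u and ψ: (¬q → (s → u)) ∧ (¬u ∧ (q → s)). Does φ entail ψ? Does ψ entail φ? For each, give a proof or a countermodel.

(→) This fails. Under s = T, q = F, u = F, the left side is true but the right side is false.

(←) Assume the antecedent. If s is true, the antecedent forces (s = T, q = T, u = F), and ((¬s → ¬u) → ¬q) → ¬u holds there. If s is false, the antecedent forces (s = F, q = F, u = F), and ((¬s → ¬u) → ¬q) → ¬u holds there. Either way ((¬s → ¬u) → ¬q) → ¬u holds.

Only the converse holds.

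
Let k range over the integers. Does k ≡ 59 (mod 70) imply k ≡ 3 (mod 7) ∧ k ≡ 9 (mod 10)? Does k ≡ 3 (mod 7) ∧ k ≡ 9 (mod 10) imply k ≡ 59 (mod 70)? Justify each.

Equivalent; both directions hold.

(⟹) Suppose k ≡ 59 (mod 70); write k = 70j + 59. Since 7 ∣ 70, reducing mod 7 gives k ≡ 59 ≡ 3 (mod 7); since 10 ∣ 70, reducing mod 10 gives k ≡ 59 ≡ 9 (mod 10).

(⟸) Conversely, if k ≡ 3 (mod 7) and k ≡ 9 (mod 10), then by the Chinese remainder theorem k ≡ 59 (mod 70). This is exactly k ≡ 59 (mod 70).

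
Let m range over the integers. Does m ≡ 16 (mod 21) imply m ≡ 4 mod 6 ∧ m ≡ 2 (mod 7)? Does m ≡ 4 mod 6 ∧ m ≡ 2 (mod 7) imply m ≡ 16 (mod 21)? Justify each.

(⟸) If m ≡ 4 (mod 6) and m ≡ 2 (mod 7), then by the Chinese remainder theorem m ≡ 16 (mod 42). Since 16 ≡ 16 (mod 21) and 21 ∣ 42, we get m ≡ 16 (mod 21).

(⟹) This fails: m = 37 gives 37 ≡ 16 (mod 21) but 37 ≡ 1 (mod 6), so the conjunction on the right does not hold.

Only the reverse direction holds.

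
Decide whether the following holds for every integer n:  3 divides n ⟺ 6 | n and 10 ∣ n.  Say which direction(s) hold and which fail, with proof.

(→) This fails: take n = 3. Certainly 3 ∣ 3, but 6 ∤ 3.

(←) Suppose 6 ∣ n and 10 ∣ n. Any common multiple of 6 and 10 is a multiple of their lcm; here lcm(6, 10) = 6·10/gcd(6, 10) = 60/2 = 30, so 30 ∣ n. Since 3 ∣ 30, it follows that 3 ∣ n.

(⇒) fails; (⇐) holds.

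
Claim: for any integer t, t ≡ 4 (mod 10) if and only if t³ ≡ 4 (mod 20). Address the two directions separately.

(→) Suppose t ≡ 4 (mod 10). Working modulo 20, t ∈ {4, 14}; for each such r, r³ ≡ 4 (mod 20).

(←) Conversely, the residues r modulo 20 with r³ ≡ 4 (mod 20) are exactly {4, 14}, and each is ≡ 4 (mod 10).

Both directions hold; the statement is true.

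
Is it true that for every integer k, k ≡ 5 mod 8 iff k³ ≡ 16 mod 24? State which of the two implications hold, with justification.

(⇒) This fails: take k = 5. Then 5 ≡ 5 (mod 8), but 5³ = 125 ≡ 5 (mod 24), not 16.

(⇐) This fails: take k = 4. Then 4³ = 64 ≡ 16 (mod 24), yet 4 ≡ 4 (mod 8), not 5.

(⇒) fails and (⇐) fails.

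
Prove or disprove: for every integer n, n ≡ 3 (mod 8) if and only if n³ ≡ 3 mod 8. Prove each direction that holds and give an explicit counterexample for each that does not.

Equivalent; both directions hold.

(⇒) Suppose n ≡ 3 (mod 8). Write n = 8j + 3. Then (8j + 3)³ = 512j³ + 576j² + 216j + 27 = 8(64j³ + 72j² + 27j + 3) + 3, so n³ ≡ 3 (mod 8).

(⇐) Conversely, suppose n³ ≡ 3 (mod 8). The only residue r in {0, …, 7} with r³ ≡ 3 (mod 8) is r = 3, so n ≡ 3 (mod 8).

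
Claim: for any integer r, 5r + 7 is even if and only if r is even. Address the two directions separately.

(⇒) This fails: r = 5 gives 5r + 7 = 32, which is even, but 5 is odd, not even.

(⇐) This also fails: r = 6 is even, but 5r + 7 = 37 is odd, not even.

Neither implication holds.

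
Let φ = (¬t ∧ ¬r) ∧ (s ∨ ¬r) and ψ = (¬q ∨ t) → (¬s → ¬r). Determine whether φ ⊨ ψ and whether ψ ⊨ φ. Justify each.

Only the forward direction holds.

Forward direction. Assume the antecedent. If s is true, (¬q ∨ t) → (¬s → ¬r) reduces to true regardless of the other variables. If s is false, the antecedent forces (s = F, r = F, q = F, t = F) or (s = F, r = F, q = T, t = F), and (¬q ∨ t) → (¬s → ¬r) holds there. Either way (¬q ∨ t) → (¬s → ¬r) holds.

Converse. This fails. Under s = T, r = T, q = F, t = F, the left side is false but the right side is true.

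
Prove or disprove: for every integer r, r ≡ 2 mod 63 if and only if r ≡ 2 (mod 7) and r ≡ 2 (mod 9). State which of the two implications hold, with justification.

(⟹) Suppose r ≡ 2 (mod 63); write r = 63j + 2. Since 7 ∣ 63, reducing mod 7 gives r ≡ 2 (mod 7); since 9 ∣ 63, reducing mod 9 gives r ≡ 2 (mod 9).

(⟸) Conversely, if r ≡ 2 (mod 7) and r ≡ 2 (mod 9), then by the Chinese remainder theorem r ≡ 2 (mod 63). This is exactly r ≡ 2 (mod 63).

Both directions hold; the statement is true.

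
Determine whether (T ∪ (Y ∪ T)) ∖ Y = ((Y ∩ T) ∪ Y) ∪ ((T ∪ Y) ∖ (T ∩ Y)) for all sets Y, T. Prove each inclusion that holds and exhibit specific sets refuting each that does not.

The sets are not equal: only the forward inclusion holds.

(⟸) This inclusion fails. Take Y = {1}, T = ∅; then 1 ∈ ((Y ∩ T) ∪ Y) ∪ ((T ∪ Y) ∖ (T ∩ Y)) but 1 ∉ (T ∪ (Y ∪ T)) ∖ Y.

(⟹) Let x ∈ (T ∪ (Y ∪ T)) ∖ Y. Then x ∈ T and x ∉ Y, from which x ∈ ((Y ∩ T) ∪ Y) ∪ ((T ∪ Y) ∖ (T ∩ Y)).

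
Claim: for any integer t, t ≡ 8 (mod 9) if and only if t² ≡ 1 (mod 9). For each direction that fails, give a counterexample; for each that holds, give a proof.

Not equivalent: only (⇒) holds.

(⟹) Suppose t ≡ 8 (mod 9). Write t = 9j + 8. Then (9j + 8)² = 81j² + 144j + 64 = 9(9j² + 16j + 7) + 1, so t² ≡ 1 (mod 9).

(⟸) This fails: take t = 1. Then 1² = 1 ≡ 1 (mod 9), yet 1 ≡ 1 (mod 9), not 8.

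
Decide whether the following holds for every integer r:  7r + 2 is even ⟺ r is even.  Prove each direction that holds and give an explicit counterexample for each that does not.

The biconditional holds.

(⟸) Suppose r is even; write r = 2j. Then 7r + 2 = 7·(2j) + 2 = 2·7j + 2, which is even.

(⟹) Suppose 7r + 2 is even. Since 7 is odd, 7r and r have the same parity, so 7r + 2 ≡ r + 2 (mod 2). As 2 is even, 7r + 2 is even exactly when r is even. Thus r is even.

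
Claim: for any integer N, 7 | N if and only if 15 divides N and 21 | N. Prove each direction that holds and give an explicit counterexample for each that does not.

(⇒) This fails: take N = 7. Certainly 7 ∣ 7, but 15 ∤ 7.

(⇐) Suppose 15 ∣ N and 21 ∣ N. Any common multiple of 15 and 21 is a multiple of their lcm; here lcm(15, 21) = 15·21/gcd(15, 21) = 315/3 = 105, so 105 ∣ N. Since 7 ∣ 105, it follows that 7 ∣ N.

Only the reverse direction holds.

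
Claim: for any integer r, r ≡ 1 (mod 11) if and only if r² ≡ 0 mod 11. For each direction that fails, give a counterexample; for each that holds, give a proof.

[⇒] This fails: take r = 1. Then 1 ≡ 1 (mod 11), but 1² = 1 ≡ 1 (mod 11), not 0.

[⇐] This fails: take r = 0. Then 0² = 0 ≡ 0 (mod 11), yet 0 ≡ 0 (mod 11), not 1.

Neither implication holds.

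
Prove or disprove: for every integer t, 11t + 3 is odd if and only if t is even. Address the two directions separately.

(→) Suppose 11t + 3 is odd. Since 11 is odd, 11t and t have the same parity, so 11t + 3 ≡ t + 3 (mod 2). As 3 is odd, 11t + 3 is odd exactly when t is even. Thus t is even.

(←) Conversely, suppose t is even; write t = 2j. Then 11t + 3 = 11·(2j) + 3 = 2·11j + 3, which is odd.

The biconditional holds.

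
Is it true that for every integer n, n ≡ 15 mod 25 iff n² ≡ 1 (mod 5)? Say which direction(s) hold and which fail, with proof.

Forward direction. This fails: take n = 15. Then 15 ≡ 15 (mod 25), but 15² = 225 ≡ 0 (mod 5), not 1.

Converse. This fails: take n = 1. Then 1² = 1 ≡ 1 (mod 5), yet 1 ≡ 1 (mod 25), not 15.

Neither direction holds.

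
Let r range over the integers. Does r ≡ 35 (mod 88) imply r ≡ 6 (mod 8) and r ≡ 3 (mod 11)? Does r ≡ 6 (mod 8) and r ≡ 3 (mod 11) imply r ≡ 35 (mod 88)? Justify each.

(→) This fails: r = 35 gives 35 ≡ 35 (mod 88) but 35 ≡ 3 (mod 8), so the conjunction on the right does not hold.

(←) This fails: r = 14 satisfies both congruences on the right (14 ≡ 6 mod 8 and 14 ≡ 3 mod 11) yet 14 ≡ 14 (mod 88), not 35.

Neither implication holds.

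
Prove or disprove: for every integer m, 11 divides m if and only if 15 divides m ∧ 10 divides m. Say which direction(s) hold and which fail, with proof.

(⇒) This fails: take m = 11. Certainly 11 ∣ 11, but 15 ∤ 11.

(⇐) This fails: take m = 30. Both 15 ∣ 30 and 10 ∣ 30, yet 30 is not a multiple of 11 (since 30 = 2·11 + 8), so 11 ∤ 30.

(⇒) fails and (⇐) fails.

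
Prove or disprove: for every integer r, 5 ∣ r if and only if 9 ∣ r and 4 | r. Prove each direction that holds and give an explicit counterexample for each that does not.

(→) This fails: take r = 5. Certainly 5 ∣ 5, but 9 ∤ 5.

(←) This fails: take r = 36. Both 9 ∣ 36 and 4 ∣ 36, yet 36 is not a multiple of 5 (since 36 = 7·5 + 1), so 5 ∤ 36.

Neither direction holds.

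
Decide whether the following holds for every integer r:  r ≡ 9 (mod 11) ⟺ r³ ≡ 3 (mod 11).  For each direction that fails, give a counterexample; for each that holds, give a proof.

[⇐] Suppose r³ ≡ 3 (mod 11). The only residue r in {0, …, 10} with r³ ≡ 3 (mod 11) is r = 9, so r ≡ 9 (mod 11).

[⇒] Suppose r ≡ 9 (mod 11). Write r = 11j + 9. Then (11j + 9)³ = 1331j³ + 3267j² + 2673j + 729 = 11(121j³ + 297j² + 243j + 66) + 3, so r³ ≡ 3 (mod 11).

Both directions hold; the statement is true.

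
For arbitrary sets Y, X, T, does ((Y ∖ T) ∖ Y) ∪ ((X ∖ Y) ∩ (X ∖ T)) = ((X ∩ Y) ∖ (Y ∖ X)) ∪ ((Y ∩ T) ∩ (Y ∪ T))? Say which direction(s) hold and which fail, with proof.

(⟹) This inclusion fails. Take Y = ∅, X = {1}, T = ∅; then 1 ∈ ((Y ∖ T) ∖ Y) ∪ ((X ∖ Y) ∩ (X ∖ T)) but 1 ∉ ((X ∩ Y) ∖ (Y ∖ X)) ∪ ((Y ∩ T) ∩ (Y ∪ T)).

(⟸) This inclusion fails. Take Y = {1}, X = {1}, T = ∅; then 1 ∈ ((X ∩ Y) ∖ (Y ∖ X)) ∪ ((Y ∩ T) ∩ (Y ∪ T)) but 1 ∉ ((Y ∖ T) ∖ Y) ∪ ((X ∖ Y) ∩ (X ∖ T)).

Both inclusions fail.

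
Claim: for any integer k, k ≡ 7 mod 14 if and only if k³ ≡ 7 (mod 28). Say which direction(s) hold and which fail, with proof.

(⇒) This fails: take k = 21. Then 21 ≡ 7 (mod 14), but 21³ = 9261 ≡ 21 (mod 28), not 7.

(⇐) Conversely, the residues r modulo 28 with r³ ≡ 7 (mod 28) are exactly {7}, and each is ≡ 7 (mod 14).

Only the converse holds.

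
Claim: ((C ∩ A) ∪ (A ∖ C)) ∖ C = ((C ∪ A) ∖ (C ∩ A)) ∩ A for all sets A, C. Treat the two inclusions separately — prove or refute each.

(⟸) Let x ∈ ((C ∪ A) ∖ (C ∩ A)) ∩ A. Then x ∈ A and x ∉ C, from which x ∈ ((C ∩ A) ∪ (A ∖ C)) ∖ C.

(⟹) Let x ∈ ((C ∩ A) ∪ (A ∖ C)) ∖ C. Then x ∈ A and x ∉ C, from which x ∈ ((C ∪ A) ∖ (C ∩ A)) ∩ A.

Both inclusions hold; the sets are equal.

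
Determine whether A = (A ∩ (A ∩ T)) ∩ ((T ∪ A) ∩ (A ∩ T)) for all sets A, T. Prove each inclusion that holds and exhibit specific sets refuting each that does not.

The sets are not equal: only the reverse inclusion holds.

Reverse inclusion. Let x ∈ (A ∩ (A ∩ T)) ∩ ((T ∪ A) ∩ (A ∩ T)). Then x ∈ A ∩ T, from which x ∈ A.

Forward inclusion. This inclusion fails. Take A = {1}, T = ∅; then 1 ∈ A but 1 ∉ (A ∩ (A ∩ T)) ∩ ((T ∪ A) ∩ (A ∩ T)).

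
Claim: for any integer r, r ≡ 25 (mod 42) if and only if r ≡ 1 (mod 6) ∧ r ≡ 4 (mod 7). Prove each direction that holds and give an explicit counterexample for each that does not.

(⟸) If r ≡ 1 (mod 6) and r ≡ 4 (mod 7), then by the Chinese remainder theorem r ≡ 25 (mod 42). This is exactly r ≡ 25 (mod 42).

(⟹) Suppose r ≡ 25 (mod 42); write r = 42j + 25. Since 6 ∣ 42, reducing mod 6 gives r ≡ 25 ≡ 1 (mod 6); since 7 ∣ 42, reducing mod 7 gives r ≡ 25 ≡ 4 (mod 7).

Both directions hold; the statement is true.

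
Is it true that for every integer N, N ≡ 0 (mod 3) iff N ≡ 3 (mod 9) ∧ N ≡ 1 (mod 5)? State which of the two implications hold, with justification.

[⇒] This fails: N = 0 gives 0 ≡ 0 (mod 3) but 0 ≡ 0 (mod 9), so the conjunction on the right does not hold.

[⇐] Conversely, if N ≡ 3 (mod 9) and N ≡ 1 (mod 5), then by the Chinese remainder theorem N ≡ 21 (mod 45). Since 21 ≡ 0 (mod 3) and 3 ∣ 45, we get N ≡ 0 (mod 3).

Only the reverse direction holds.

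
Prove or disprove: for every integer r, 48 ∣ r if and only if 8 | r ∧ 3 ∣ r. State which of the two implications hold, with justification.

Not equivalent: only (⇒) holds.

(⟹) If 48 ∣ r, write r = 48q. Since 48 = 6·8, r = 8·(6q), so 8 ∣ r; and since 48 = 16·3, r = 3·(16q), so 3 ∣ r.

(⟸) This fails: take r = 24. Both 8 ∣ 24 and 3 ∣ 24, yet 24 is not a multiple of 48 (since 24 = 0·48 + 24), so 48 ∤ 24.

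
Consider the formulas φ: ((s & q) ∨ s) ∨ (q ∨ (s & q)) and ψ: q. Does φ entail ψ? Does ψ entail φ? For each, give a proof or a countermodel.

Only the reverse direction holds.

(→) This fails. Under q = F, s = T, the left side is true but the right side is false.

(←) Assume the antecedent. If q is true, ((s & q) ∨ s) ∨ (q ∨ (s & q)) reduces to true regardless of the other variables. If q is false, the antecedent cannot hold. Either way ((s & q) ∨ s) ∨ (q ∨ (s & q)) holds.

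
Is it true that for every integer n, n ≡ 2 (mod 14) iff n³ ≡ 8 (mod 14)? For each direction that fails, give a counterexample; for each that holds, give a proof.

Not equivalent: only (⇒) holds.

(⇒) Suppose n ≡ 2 (mod 14). Write n = 14j + 2. Then (14j + 2)³ = 2744j³ + 1176j² + 168j + 8 = 14(196j³ + 84j² + 12j) + 8, so n³ ≡ 8 (mod 14).

(⇐) This fails: take n = 4. Then 4³ = 64 ≡ 8 (mod 14), yet 4 ≡ 4 (mod 14), not 2.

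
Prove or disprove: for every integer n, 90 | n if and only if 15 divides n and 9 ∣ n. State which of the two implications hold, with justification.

Only the forward direction holds.

(→) If 90 ∣ n, write n = 90q. Since 90 = 6·15, n = 15·(6q), so 15 ∣ n; and since 90 = 10·9, n = 9·(10q), so 9 ∣ n.

(←) This fails: take n = 45. Both 15 ∣ 45 and 9 ∣ 45, yet 45 is not a multiple of 90 (since 45 = 0·90 + 45), so 90 ∤ 45.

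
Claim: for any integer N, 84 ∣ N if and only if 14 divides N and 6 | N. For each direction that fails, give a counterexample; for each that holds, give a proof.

(⇒) If 84 ∣ N, write N = 84q. Since 84 = 6·14, N = 14·(6q), so 14 ∣ N; and since 84 = 14·6, N = 6·(14q), so 6 ∣ N.

(⇐) This fails: take N = 42. Both 14 ∣ 42 and 6 ∣ 42, yet 42 is not a multiple of 84 (since 42 = 0·84 + 42), so 84 ∤ 42.

Only the forward direction holds.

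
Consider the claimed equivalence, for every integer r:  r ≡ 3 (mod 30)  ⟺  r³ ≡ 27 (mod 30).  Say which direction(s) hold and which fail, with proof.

Equivalent; both directions hold.

Forward direction. Suppose r ≡ 3 (mod 30). Write r = 30j + 3. Then (30j + 3)³ = 27000j³ + 8100j² + 810j + 27 = 30(900j³ + 270j² + 27j) + 27, so r³ ≡ 27 (mod 30).

Converse. Suppose r³ ≡ 27 (mod 30). The only residue r in {0, …, 29} with r³ ≡ 27 (mod 30) is r = 3, so r ≡ 3 (mod 30).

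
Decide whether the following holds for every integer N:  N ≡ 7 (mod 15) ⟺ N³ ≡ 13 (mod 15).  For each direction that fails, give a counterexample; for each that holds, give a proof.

Both directions hold.

(⇒) Suppose N ≡ 7 (mod 15). Write N = 15j + 7. Then (15j + 7)³ = 3375j³ + 4725j² + 2205j + 343 = 15(225j³ + 315j² + 147j + 22) + 13, so N³ ≡ 13 (mod 15).

(⇐) Conversely, suppose N³ ≡ 13 (mod 15). The only residue r in {0, …, 14} with r³ ≡ 13 (mod 15) is r = 7, so N ≡ 7 (mod 15).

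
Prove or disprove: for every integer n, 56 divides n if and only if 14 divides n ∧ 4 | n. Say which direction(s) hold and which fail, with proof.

Only the forward direction holds.

Forward direction. If 56 ∣ n, write n = 56q. Since 56 = 4·14, n = 14·(4q), so 14 ∣ n; and since 56 = 14·4, n = 4·(14q), so 4 ∣ n.

Converse. This fails: take n = 28. Both 14 ∣ 28 and 4 ∣ 28, yet 28 is not a multiple of 56 (since 28 = 0·56 + 28), so 56 ∤ 28.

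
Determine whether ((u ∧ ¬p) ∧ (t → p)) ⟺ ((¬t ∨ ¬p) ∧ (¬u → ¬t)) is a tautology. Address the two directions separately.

The forward direction holds; the converse fails.

(⇒) Assume the antecedent. If u is true, the antecedent forces (u = T, p = F, t = F), and (¬t ∨ ¬p) ∧ (¬u → ¬t) holds there. If u is false, the antecedent cannot hold. Either way (¬t ∨ ¬p) ∧ (¬u → ¬t) holds.

(⇐) This fails. Under u = F, p = F, t = F, the left side is false but the right side is true.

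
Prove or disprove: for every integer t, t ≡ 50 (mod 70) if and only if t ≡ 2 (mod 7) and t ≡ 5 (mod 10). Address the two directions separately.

Forward direction. This fails: t = 50 gives 50 ≡ 50 (mod 70) but 50 ≡ 1 (mod 7), so the conjunction on the right does not hold.

Converse. This fails: t = 65 satisfies both congruences on the right (65 ≡ 2 mod 7 and 65 ≡ 5 mod 10) yet 65 ≡ 65 (mod 70), not 50.

Neither implication holds.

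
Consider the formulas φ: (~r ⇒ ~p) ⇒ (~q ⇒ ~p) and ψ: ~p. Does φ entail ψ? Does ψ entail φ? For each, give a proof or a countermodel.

Forward direction. This fails. Under q = F, r = F, p = T, the left side is true but the right side is false.

Converse. Assume the antecedent. If q is true, (~r ⇒ ~p) ⇒ (~q ⇒ ~p) reduces to true regardless of the other variables. If q is false, the antecedent forces (q = F, r = F, p = F) or (q = F, r = T, p = F), and (~r ⇒ ~p) ⇒ (~q ⇒ ~p) holds there. Either way (~r ⇒ ~p) ⇒ (~q ⇒ ~p) holds.

Not equivalent: only (⇐) holds.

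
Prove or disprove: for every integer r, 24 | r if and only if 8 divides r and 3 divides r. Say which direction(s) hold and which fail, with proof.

(⟸) Suppose 8 ∣ r and 3 ∣ r. Any common multiple of 8 and 3 is a multiple of their lcm; here gcd(8, 3) = 1, so lcm(8, 3) = 8·3 = 24, so 24 ∣ r.

(⟹) If 24 ∣ r, write r = 24q. Since 24 = 3·8, r = 8·(3q), so 8 ∣ r; and since 24 = 8·3, r = 3·(8q), so 3 ∣ r.

The biconditional holds.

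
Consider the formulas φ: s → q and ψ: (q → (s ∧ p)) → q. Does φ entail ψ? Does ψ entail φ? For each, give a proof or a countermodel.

Converse. Assume the antecedent. If p is true, the antecedent forces (p = T, q = T, s = F) or (p = T, q = T, s = T), and s → q holds there. If p is false, the antecedent forces (p = F, q = T, s = F) or (p = F, q = T, s = T), and s → q holds there. Either way s → q holds.

Forward direction. This fails. Under p = F, q = F, s = F, the left side is true but the right side is false.

Only the converse holds.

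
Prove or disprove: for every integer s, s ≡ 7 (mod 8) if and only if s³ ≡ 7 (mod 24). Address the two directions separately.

Only the reverse direction holds.

(⇐) The residues r modulo 24 with r³ ≡ 7 (mod 24) are exactly {7}, and each is ≡ 7 (mod 8).

(⇒) This fails: take s = 15. Then 15 ≡ 7 (mod 8), but 15³ = 3375 ≡ 15 (mod 24), not 7.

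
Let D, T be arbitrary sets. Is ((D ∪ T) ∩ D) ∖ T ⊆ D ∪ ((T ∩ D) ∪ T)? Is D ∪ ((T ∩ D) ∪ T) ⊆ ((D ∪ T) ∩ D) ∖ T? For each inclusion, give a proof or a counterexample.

(⊇) This inclusion fails. Take D = ∅, T = {1}; then 1 ∈ D ∪ ((T ∩ D) ∪ T) but 1 ∉ ((D ∪ T) ∩ D) ∖ T.

(⊆) Let x ∈ ((D ∪ T) ∩ D) ∖ T. Then x ∈ D and x ∉ T, from which x ∈ D ∪ ((T ∩ D) ∪ T).

(⊆) holds; (⊇) fails.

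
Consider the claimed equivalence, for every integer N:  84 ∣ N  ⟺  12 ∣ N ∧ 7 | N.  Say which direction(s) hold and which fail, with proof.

Both directions hold.

[⇒] If 84 ∣ N, write N = 84q. Since 84 = 7·12, N = 12·(7q), so 12 ∣ N; and since 84 = 12·7, N = 7·(12q), so 7 ∣ N.

[⇐] Suppose 12 ∣ N and 7 ∣ N. Any common multiple of 12 and 7 is a multiple of their lcm; here gcd(12, 7) = 1, so lcm(12, 7) = 12·7 = 84, so 84 ∣ N.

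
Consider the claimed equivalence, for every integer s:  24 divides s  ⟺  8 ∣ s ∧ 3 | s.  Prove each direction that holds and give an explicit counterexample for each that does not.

Equivalent; both directions hold.

(→) If 24 ∣ s, write s = 24q. Since 24 = 3·8, s = 8·(3q), so 8 ∣ s; and since 24 = 8·3, s = 3·(8q), so 3 ∣ s.

(←) Suppose 8 ∣ s and 3 ∣ s. Any common multiple of 8 and 3 is a multiple of their lcm; here gcd(8, 3) = 1, so lcm(8, 3) = 8·3 = 24, so 24 ∣ s.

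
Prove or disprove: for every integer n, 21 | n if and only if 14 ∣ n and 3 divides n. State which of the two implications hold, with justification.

The forward direction fails; the converse holds.

(→) This fails: take n = 21. Certainly 21 ∣ 21, but 14 ∤ 21.

(←) Suppose 14 ∣ n and 3 ∣ n. Any common multiple of 14 and 3 is a multiple of their lcm; here gcd(14, 3) = 1, so lcm(14, 3) = 14·3 = 42, so 42 ∣ n. Since 21 ∣ 42, it follows that 21 ∣ n.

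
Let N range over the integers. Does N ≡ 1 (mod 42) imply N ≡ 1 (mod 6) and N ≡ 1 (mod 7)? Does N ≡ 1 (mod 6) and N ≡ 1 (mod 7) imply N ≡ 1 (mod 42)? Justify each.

Both implications hold.

(⇒) Suppose N ≡ 1 (mod 42); write N = 42j + 1. Since 6 ∣ 42, reducing mod 6 gives N ≡ 1 (mod 6); since 7 ∣ 42, reducing mod 7 gives N ≡ 1 (mod 7).

(⇐) Conversely, if N ≡ 1 (mod 6) and N ≡ 1 (mod 7), then by the Chinese remainder theorem N ≡ 1 (mod 42). This is exactly N ≡ 1 (mod 42).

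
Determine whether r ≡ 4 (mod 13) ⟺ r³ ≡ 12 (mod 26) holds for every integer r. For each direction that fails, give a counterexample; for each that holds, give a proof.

(⇒) fails and (⇐) fails.

(⇒) This fails: take r = 17. Then 17 ≡ 4 (mod 13), but 17³ = 4913 ≡ 25 (mod 26), not 12.

(⇐) This fails: take r = 10. Then 10³ = 1000 ≡ 12 (mod 26), yet 10 ≡ 10 (mod 13), not 4.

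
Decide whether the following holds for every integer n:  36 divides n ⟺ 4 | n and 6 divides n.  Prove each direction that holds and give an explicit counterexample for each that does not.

(⇒) holds; (⇐) fails.

(→) If 36 ∣ n, write n = 36q. Since 36 = 9·4, n = 4·(9q), so 4 ∣ n; and since 36 = 6·6, n = 6·(6q), so 6 ∣ n.

(←) This fails: take n = 12. Both 4 ∣ 12 and 6 ∣ 12, yet 12 is not a multiple of 36 (since 12 = 0·36 + 12), so 36 ∤ 12.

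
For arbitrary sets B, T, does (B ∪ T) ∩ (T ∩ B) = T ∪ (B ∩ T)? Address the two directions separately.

The sets are not equal: only the forward inclusion holds.

Forward inclusion. Let x ∈ (B ∪ T) ∩ (T ∩ B). Then x ∈ B ∩ T, from which x ∈ T ∪ (B ∩ T).

Reverse inclusion. This inclusion fails. Take B = ∅, T = {1}; then 1 ∈ T ∪ (B ∩ T) but 1 ∉ (B ∪ T) ∩ (T ∩ B).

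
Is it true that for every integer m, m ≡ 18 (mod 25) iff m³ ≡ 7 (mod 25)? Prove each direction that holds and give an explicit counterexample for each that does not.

[⇐] Suppose m³ ≡ 7 (mod 25). The only residue r in {0, …, 24} with r³ ≡ 7 (mod 25) is r = 18, so m ≡ 18 (mod 25).

[⇒] Suppose m ≡ 18 (mod 25). Write m = 25j + 18. Then (25j + 18)³ = 15625j³ + 33750j² + 24300j + 5832 = 25(625j³ + 1350j² + 972j + 233) + 7, so m³ ≡ 7 (mod 25).

Both implications hold.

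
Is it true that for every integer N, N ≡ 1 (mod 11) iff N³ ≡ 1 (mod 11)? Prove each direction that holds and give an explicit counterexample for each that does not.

(⟸) For the converse, argue contrapositively. If N ≢ 1 (mod 11), then N is congruent to one of 0, 2, 3, 4, 5, 6, 7, 8, 9, 10 modulo 11, and these give N³ ≡ 0, 8, 5, 9, 4, 7, 2, 6, 3, 10 respectively — never 1.

(⟹) Suppose N ≡ 1 (mod 11). Write N = 11j + 1. Then (11j + 1)³ = 1331j³ + 363j² + 33j + 1 = 11(121j³ + 33j² + 3j) + 1, so N³ ≡ 1 (mod 11).

Both directions hold; the statement is true.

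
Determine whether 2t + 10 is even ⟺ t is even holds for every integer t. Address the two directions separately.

Only the reverse direction holds.

(⟸) Suppose t is even. Since 2 is even, 2t is even for every t, so 2t + 10 has the same parity as 10, which is even. Hence 2t + 10 is even.

(⟹) This fails: take t = 3. Then 2t + 10 = 16, which is even, yet t = 3 is odd, not even.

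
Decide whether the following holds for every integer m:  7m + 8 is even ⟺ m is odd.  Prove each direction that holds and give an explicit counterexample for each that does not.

(⇒) This fails: m = 6 gives 7m + 8 = 50, which is even, but 6 is even, not odd.

(⇐) This also fails: m = 1 is odd, but 7m + 8 = 15 is odd, not even.

Neither direction holds.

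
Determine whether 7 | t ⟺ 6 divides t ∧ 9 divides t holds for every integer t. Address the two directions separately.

(⟹) This fails: take t = 7. Certainly 7 ∣ 7, but 6 ∤ 7.

(⟸) This fails: take t = 18. Both 6 ∣ 18 and 9 ∣ 18, yet 18 is not a multiple of 7 (since 18 = 2·7 + 4), so 7 ∤ 18.

Both directions fail.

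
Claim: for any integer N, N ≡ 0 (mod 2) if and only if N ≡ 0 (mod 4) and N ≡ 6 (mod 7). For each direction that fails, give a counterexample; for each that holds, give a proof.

(⇒) fails; (⇐) holds.

Converse. If N ≡ 0 (mod 4) and N ≡ 6 (mod 7), then by the Chinese remainder theorem N ≡ 20 (mod 28). Since 20 ≡ 0 (mod 2) and 2 ∣ 28, we get N ≡ 0 (mod 2).

Forward direction. This fails: N = 0 gives 0 ≡ 0 (mod 2) but 0 ≡ 0 (mod 7), so the conjunction on the right does not hold.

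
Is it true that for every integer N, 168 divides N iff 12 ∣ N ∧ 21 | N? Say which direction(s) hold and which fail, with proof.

(→) If 168 ∣ N, write N = 168q. Since 168 = 14·12, N = 12·(14q), so 12 ∣ N; and since 168 = 8·21, N = 21·(8q), so 21 ∣ N.

(←) This fails: take N = 84. Both 12 ∣ 84 and 21 ∣ 84, yet 84 is not a multiple of 168 (since 84 = 0·168 + 84), so 168 ∤ 84.

Not equivalent: only (⇒) holds.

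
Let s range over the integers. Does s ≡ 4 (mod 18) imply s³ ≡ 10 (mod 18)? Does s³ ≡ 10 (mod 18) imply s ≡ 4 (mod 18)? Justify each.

(⟹) Suppose s ≡ 4 (mod 18). Write s = 18j + 4. Then (18j + 4)³ = 5832j³ + 3888j² + 864j + 64 = 18(324j³ + 216j² + 48j + 3) + 10, so s³ ≡ 10 (mod 18).

(⟸) This fails: take s = 10. Then 10³ = 1000 ≡ 10 (mod 18), yet 10 ≡ 10 (mod 18), not 4.

Only the forward implication holds.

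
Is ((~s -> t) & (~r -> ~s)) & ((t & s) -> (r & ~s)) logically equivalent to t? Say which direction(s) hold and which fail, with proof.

(⇒) fails and (⇐) fails.

Forward direction. This fails. Under s = T, r = T, t = F, the left side is true but the right side is false.

Converse. This fails. Under s = T, r = F, t = T, the left side is false but the right side is true.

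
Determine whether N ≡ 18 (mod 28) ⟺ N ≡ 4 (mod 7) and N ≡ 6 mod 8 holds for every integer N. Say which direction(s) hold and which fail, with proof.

(⇒) fails; (⇐) holds.

Converse. If N ≡ 4 (mod 7) and N ≡ 6 (mod 8), then by the Chinese remainder theorem N ≡ 46 (mod 56). Since 46 ≡ 18 (mod 28) and 28 ∣ 56, we get N ≡ 18 (mod 28).

Forward direction. This fails: N = 18 gives 18 ≡ 18 (mod 28) but 18 ≡ 2 (mod 8), so the conjunction on the right does not hold.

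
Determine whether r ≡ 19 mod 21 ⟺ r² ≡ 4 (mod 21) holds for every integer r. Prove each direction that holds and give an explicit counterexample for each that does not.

(←) This fails: take r = 2. Then 2² = 4 ≡ 4 (mod 21), yet 2 ≡ 2 (mod 21), not 19.

(→) Suppose r ≡ 19 mod 21. Write r = 21j + 19. Then (21j + 19)² = 441j² + 798j + 361 = 21(21j² + 38j + 17) + 4, so r² ≡ 4 (mod 21).

Only the forward direction holds.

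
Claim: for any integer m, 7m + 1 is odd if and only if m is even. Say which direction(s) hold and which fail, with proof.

Both directions hold; the statement is true.

Converse. Suppose m is even; write m = 2j. Then 7m + 1 = 7·(2j) + 1 = 2·7j + 1, which is odd.

Forward direction. Suppose 7m + 1 is odd. Since 7 is odd, 7m and m have the same parity, so 7m + 1 ≡ m + 1 (mod 2). As 1 is odd, 7m + 1 is odd exactly when m is even. Thus m is even.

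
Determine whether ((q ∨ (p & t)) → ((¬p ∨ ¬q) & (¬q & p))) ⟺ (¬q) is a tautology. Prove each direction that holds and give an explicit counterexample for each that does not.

Both directions hold; the statement is true.

[⇐] Assume the antecedent. If p is true, the antecedent forces (p = T, q = F, t = F) or (p = T, q = F, t = T), and the consequent holds there. If p is false, the antecedent forces (p = F, q = F, t = F) or (p = F, q = F, t = T), and the consequent holds there. Either way the consequent holds.

[⇒] Assume the antecedent. If p is true, the antecedent forces (p = T, q = F, t = F) or (p = T, q = F, t = T), and ¬q holds there. If p is false, the antecedent forces (p = F, q = F, t = F) or (p = F, q = F, t = T), and ¬q holds there. Either way ¬q holds.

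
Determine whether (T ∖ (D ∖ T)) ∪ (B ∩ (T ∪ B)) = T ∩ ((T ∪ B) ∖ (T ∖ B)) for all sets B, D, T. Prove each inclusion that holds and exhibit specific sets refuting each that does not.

Forward inclusion. This inclusion fails. Take B = {1}, D = ∅, T = ∅; then 1 ∈ (T ∖ (D ∖ T)) ∪ (B ∩ (T ∪ B)) but 1 ∉ T ∩ ((T ∪ B) ∖ (T ∖ B)).

Reverse inclusion. Let x ∈ T ∩ ((T ∪ B) ∖ (T ∖ B)). Then either x ∈ B ∩ T and x ∉ D; or x ∈ B ∩ D ∩ T. In each case x ∈ (T ∖ (D ∖ T)) ∪ (B ∩ (T ∪ B)), so T ∩ ((T ∪ B) ∖ (T ∖ B)) ⊆ (T ∖ (D ∖ T)) ∪ (B ∩ (T ∪ B)).

(⊆) fails; (⊇) holds.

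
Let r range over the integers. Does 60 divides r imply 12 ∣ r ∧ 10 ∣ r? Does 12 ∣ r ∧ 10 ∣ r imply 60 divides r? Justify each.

[⇒] If 60 ∣ r, write r = 60q. Since 60 = 5·12, r = 12·(5q), so 12 ∣ r; and since 60 = 6·10, r = 10·(6q), so 10 ∣ r.

[⇐] Suppose 12 ∣ r and 10 ∣ r. Any common multiple of 12 and 10 is a multiple of their lcm; here lcm(12, 10) = 12·10/gcd(12, 10) = 120/2 = 60, so 60 ∣ r.

Both directions hold.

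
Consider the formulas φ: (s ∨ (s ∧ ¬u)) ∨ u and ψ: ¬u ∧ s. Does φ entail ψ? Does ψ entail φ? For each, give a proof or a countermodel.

(→) This fails. Under s = F, u = T, the left side is true but the right side is false.

(←) Assume the antecedent. If s is true, (s ∨ (s ∧ ¬u)) ∨ u reduces to true regardless of the other variables. If s is false, the antecedent cannot hold. Either way (s ∨ (s ∧ ¬u)) ∨ u holds.

Only the reverse direction holds.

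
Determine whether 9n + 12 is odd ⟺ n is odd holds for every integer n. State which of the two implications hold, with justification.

Both directions hold.

(←) Suppose n is odd; write n = 2j + 1. Then 9n + 12 = 9·(2j + 1) + 12 = 2·9j + 21, which is odd.

(→) Suppose 9n + 12 is odd. Since 9 is odd, 9n and n have the same parity, so 9n + 12 ≡ n + 12 (mod 2). As 12 is even, 9n + 12 is odd exactly when n is odd. Thus n is odd.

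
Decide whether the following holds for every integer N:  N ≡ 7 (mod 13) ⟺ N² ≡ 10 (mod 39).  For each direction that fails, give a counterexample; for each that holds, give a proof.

(⇒) This fails: take N = 33. Then 33 ≡ 7 (mod 13), but 33² = 1089 ≡ 36 (mod 39), not 10.

(⇐) This fails: take N = 19. Then 19² = 361 ≡ 10 (mod 39), yet 19 ≡ 6 (mod 13), not 7.

Both directions fail.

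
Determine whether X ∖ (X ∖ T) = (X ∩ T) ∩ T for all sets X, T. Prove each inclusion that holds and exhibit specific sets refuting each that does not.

(⊆) Let x ∈ X ∖ (X ∖ T). Then x ∈ X ∩ T, from which x ∈ (X ∩ T) ∩ T.

(⊇) Let x ∈ (X ∩ T) ∩ T. Then x ∈ X ∩ T, from which x ∈ X ∖ (X ∖ T).

The two sets are equal.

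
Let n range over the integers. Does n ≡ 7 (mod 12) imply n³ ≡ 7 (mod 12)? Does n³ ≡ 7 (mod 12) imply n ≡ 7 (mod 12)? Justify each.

Both directions hold.

[⇒] Suppose n ≡ 7 (mod 12). Write n = 12j + 7. Then (12j + 7)³ = 1728j³ + 3024j² + 1764j + 343 = 12(144j³ + 252j² + 147j + 28) + 7, so n³ ≡ 7 (mod 12).

[⇐] For the converse, argue contrapositively. If n ≢ 7 (mod 12), then n is congruent to one of 0, 1, 2, 3, 4, 5, 6, 8, 9, 10, 11 modulo 12, and these give n³ ≡ 0, 1, 8, 3, 4, 5, 0, 8, 9, 4, 11 respectively — never 7.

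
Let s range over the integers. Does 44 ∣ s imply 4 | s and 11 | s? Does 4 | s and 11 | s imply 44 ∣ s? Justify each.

(⇒) If 44 ∣ s, write s = 44q. Since 44 = 11·4, s = 4·(11q), so 4 ∣ s; and since 44 = 4·11, s = 11·(4q), so 11 ∣ s.

(⇐) Suppose 4 ∣ s and 11 ∣ s. Any common multiple of 4 and 11 is a multiple of their lcm; here gcd(4, 11) = 1, so lcm(4, 11) = 4·11 = 44, so 44 ∣ s.

Both implications hold.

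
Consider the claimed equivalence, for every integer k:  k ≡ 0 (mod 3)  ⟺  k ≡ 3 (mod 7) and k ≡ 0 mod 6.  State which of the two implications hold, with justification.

(⟹) This fails: k = 0 gives 0 ≡ 0 (mod 3) but 0 ≡ 0 (mod 7), so the conjunction on the right does not hold.

(⟸) Conversely, if k ≡ 3 (mod 7) and k ≡ 0 (mod 6), then by the Chinese remainder theorem k ≡ 24 (mod 42). Since 24 ≡ 0 (mod 3) and 3 ∣ 42, we get k ≡ 0 (mod 3).

The forward direction fails; the converse holds.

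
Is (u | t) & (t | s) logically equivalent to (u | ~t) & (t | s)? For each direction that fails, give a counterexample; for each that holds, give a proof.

Forward direction. This fails. Under u = F, s = F, t = T, the left side is true but the right side is false.

Converse. This fails. Under u = F, s = T, t = F, the left side is false but the right side is true.

Neither implication holds.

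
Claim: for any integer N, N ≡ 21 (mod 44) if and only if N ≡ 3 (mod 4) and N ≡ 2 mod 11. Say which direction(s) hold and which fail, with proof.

[⇒] This fails: N = 21 gives 21 ≡ 21 (mod 44) but 21 ≡ 1 (mod 4), so the conjunction on the right does not hold.

[⇐] This fails: N = 35 satisfies both congruences on the right (35 ≡ 3 mod 4 and 35 ≡ 2 mod 11) yet 35 ≡ 35 (mod 44), not 21.

Neither implication holds.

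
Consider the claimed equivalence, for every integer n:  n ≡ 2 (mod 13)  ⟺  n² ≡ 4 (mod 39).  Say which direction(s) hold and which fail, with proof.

(⇒) This fails: take n = 15. Then 15 ≡ 2 (mod 13), but 15² = 225 ≡ 30 (mod 39), not 4.

(⇐) This fails: take n = 11. Then 11² = 121 ≡ 4 (mod 39), yet 11 ≡ 11 (mod 13), not 2.

Neither direction holds.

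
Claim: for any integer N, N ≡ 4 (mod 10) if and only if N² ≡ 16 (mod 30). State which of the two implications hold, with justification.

(→) This fails: take N = 24. Then 24 ≡ 4 (mod 10), but 24² = 576 ≡ 6 (mod 30), not 16.

(←) This fails: take N = 16. Then 16² = 256 ≡ 16 (mod 30), yet 16 ≡ 6 (mod 10), not 4.

Both directions fail.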